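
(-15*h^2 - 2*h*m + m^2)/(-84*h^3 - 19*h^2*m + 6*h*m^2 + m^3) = (5*h - m)/(28*h^2 - 3*h*m - m^2)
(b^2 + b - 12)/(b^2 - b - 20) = (b - 3)/(b - 5)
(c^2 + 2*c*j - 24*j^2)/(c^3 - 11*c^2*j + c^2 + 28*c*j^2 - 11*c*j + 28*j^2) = (c + 6*j)/(c^2 - 7*c*j + c - 7*j)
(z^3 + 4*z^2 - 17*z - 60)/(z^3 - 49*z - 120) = (z - 4)/(z - 8)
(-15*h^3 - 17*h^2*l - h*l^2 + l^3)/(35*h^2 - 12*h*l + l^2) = (-3*h^2 - 4*h*l - l^2)/(7*h - l)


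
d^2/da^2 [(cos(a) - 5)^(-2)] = 2*(-5*cos(a) - cos(2*a) + 2)/(cos(a) - 5)^4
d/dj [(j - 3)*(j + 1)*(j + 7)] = 3*j^2 + 10*j - 17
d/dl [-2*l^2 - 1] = -4*l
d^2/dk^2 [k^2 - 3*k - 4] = 2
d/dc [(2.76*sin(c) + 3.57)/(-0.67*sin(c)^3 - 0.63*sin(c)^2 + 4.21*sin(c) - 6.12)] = (3.6984*sin(c)^3 + 8.9145*sin(c)^2 + 4.4982*sin(c) - 31.9209)*cos(c)/(0.4489*sin(c)^6 + 0.8442*sin(c)^5 - 5.2445*sin(c)^4 + 2.8962*sin(c)^3 + 25.4353*sin(c)^2 - 51.5304*sin(c) + 37.4544)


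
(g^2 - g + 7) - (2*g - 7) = g^2 - 3*g + 14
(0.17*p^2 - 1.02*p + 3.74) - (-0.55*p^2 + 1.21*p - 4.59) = 0.72*p^2 - 2.23*p + 8.33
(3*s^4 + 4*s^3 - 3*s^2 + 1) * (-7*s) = -21*s^5 - 28*s^4 + 21*s^3 - 7*s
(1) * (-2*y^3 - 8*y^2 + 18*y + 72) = -2*y^3 - 8*y^2 + 18*y + 72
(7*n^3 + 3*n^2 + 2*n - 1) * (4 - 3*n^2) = -21*n^5 - 9*n^4 + 22*n^3 + 15*n^2 + 8*n - 4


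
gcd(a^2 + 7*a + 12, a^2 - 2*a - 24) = a + 4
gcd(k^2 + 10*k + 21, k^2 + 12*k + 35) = k + 7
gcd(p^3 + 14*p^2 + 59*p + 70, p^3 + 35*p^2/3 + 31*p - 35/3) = p^2 + 12*p + 35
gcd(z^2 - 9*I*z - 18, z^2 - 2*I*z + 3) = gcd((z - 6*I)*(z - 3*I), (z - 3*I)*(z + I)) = z - 3*I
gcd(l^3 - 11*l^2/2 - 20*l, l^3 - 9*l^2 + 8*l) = l^2 - 8*l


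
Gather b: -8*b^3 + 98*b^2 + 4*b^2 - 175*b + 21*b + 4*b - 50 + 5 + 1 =-8*b^3 + 102*b^2 - 150*b - 44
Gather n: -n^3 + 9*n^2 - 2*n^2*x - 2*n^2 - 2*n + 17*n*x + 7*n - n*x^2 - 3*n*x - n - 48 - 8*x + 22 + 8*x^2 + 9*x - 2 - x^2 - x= -n^3 + n^2*(7 - 2*x) + n*(-x^2 + 14*x + 4) + 7*x^2 - 28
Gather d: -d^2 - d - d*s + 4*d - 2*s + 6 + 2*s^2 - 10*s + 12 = -d^2 + d*(3 - s) + 2*s^2 - 12*s + 18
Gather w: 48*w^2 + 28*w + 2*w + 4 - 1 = 48*w^2 + 30*w + 3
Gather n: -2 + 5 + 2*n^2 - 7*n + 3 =2*n^2 - 7*n + 6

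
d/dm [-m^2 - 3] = -2*m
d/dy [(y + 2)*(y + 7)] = 2*y + 9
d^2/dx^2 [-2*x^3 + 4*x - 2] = -12*x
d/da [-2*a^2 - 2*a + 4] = -4*a - 2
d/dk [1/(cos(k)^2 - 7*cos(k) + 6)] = (2*cos(k) - 7)*sin(k)/(cos(k)^2 - 7*cos(k) + 6)^2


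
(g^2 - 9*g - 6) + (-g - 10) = g^2 - 10*g - 16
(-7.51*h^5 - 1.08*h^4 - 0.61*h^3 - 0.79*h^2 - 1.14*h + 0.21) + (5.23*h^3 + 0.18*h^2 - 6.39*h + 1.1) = -7.51*h^5 - 1.08*h^4 + 4.62*h^3 - 0.61*h^2 - 7.53*h + 1.31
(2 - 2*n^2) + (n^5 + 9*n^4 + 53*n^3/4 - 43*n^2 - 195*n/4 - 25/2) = n^5 + 9*n^4 + 53*n^3/4 - 45*n^2 - 195*n/4 - 21/2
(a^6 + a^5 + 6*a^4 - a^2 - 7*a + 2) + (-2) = a^6 + a^5 + 6*a^4 - a^2 - 7*a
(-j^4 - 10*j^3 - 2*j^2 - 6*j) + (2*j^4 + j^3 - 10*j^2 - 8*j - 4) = j^4 - 9*j^3 - 12*j^2 - 14*j - 4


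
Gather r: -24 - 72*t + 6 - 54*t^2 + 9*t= -54*t^2 - 63*t - 18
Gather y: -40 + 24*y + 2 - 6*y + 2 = 18*y - 36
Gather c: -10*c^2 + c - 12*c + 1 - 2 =-10*c^2 - 11*c - 1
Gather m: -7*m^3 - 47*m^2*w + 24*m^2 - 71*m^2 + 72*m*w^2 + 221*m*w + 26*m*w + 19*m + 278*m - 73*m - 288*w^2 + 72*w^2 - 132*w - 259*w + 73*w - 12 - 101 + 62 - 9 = -7*m^3 + m^2*(-47*w - 47) + m*(72*w^2 + 247*w + 224) - 216*w^2 - 318*w - 60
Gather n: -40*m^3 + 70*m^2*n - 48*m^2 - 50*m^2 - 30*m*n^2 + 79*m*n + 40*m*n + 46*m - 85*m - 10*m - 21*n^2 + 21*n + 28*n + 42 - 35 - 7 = -40*m^3 - 98*m^2 - 49*m + n^2*(-30*m - 21) + n*(70*m^2 + 119*m + 49)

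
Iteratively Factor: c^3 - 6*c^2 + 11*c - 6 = (c - 2)*(c^2 - 4*c + 3) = (c - 3)*(c - 2)*(c - 1)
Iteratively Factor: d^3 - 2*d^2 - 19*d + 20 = (d + 4)*(d^2 - 6*d + 5) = (d - 5)*(d + 4)*(d - 1)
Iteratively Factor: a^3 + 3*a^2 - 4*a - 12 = (a - 2)*(a^2 + 5*a + 6) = (a - 2)*(a + 3)*(a + 2)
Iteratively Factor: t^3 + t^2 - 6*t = (t)*(t^2 + t - 6) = t*(t - 2)*(t + 3)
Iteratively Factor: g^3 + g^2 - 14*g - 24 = (g + 3)*(g^2 - 2*g - 8) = (g + 2)*(g + 3)*(g - 4)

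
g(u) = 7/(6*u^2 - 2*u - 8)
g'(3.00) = -0.15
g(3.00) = 0.18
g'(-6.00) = 0.01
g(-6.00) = 0.03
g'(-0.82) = 15.32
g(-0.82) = -3.01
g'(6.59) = -0.01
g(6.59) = 0.03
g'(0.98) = -3.88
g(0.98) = -1.67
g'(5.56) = -0.02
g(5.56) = 0.04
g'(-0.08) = 0.34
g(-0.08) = -0.90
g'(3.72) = -0.07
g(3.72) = 0.10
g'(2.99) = -0.15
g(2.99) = 0.18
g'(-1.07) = 101.95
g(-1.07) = 6.93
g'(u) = 7*(2 - 12*u)/(6*u^2 - 2*u - 8)^2 = 7*(1 - 6*u)/(2*(-3*u^2 + u + 4)^2)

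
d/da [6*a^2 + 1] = 12*a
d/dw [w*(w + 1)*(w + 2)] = 3*w^2 + 6*w + 2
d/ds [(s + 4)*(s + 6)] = 2*s + 10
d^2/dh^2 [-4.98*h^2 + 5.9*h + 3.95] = -9.96000000000000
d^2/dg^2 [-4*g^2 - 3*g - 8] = -8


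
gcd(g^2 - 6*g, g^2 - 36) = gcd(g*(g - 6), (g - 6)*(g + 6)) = g - 6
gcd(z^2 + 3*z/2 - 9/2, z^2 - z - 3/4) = z - 3/2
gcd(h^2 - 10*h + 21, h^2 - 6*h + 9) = h - 3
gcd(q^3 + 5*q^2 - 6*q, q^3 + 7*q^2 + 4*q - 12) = q^2 + 5*q - 6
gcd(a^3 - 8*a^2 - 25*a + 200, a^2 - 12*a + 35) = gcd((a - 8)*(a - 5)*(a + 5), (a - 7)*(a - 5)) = a - 5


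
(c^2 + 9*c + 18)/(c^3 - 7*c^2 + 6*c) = (c^2 + 9*c + 18)/(c*(c^2 - 7*c + 6))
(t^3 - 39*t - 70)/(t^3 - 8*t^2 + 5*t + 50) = (t^2 - 2*t - 35)/(t^2 - 10*t + 25)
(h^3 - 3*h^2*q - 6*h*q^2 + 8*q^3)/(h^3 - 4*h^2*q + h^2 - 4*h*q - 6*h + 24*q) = (h^2 + h*q - 2*q^2)/(h^2 + h - 6)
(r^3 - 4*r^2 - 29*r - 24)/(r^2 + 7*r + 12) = (r^2 - 7*r - 8)/(r + 4)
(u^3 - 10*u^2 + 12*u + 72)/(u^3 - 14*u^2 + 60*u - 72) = (u + 2)/(u - 2)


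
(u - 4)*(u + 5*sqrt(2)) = u^2 - 4*u + 5*sqrt(2)*u - 20*sqrt(2)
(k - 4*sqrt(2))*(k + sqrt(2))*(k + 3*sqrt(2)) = k^3 - 26*k - 24*sqrt(2)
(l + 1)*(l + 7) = l^2 + 8*l + 7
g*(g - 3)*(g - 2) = g^3 - 5*g^2 + 6*g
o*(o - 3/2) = o^2 - 3*o/2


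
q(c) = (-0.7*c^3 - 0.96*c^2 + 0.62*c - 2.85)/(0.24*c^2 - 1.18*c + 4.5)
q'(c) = (1.18 - 0.48*c)*(-0.7*c^3 - 0.96*c^2 + 0.62*c - 2.85)/(0.24*c^2 - 1.18*c + 4.5)^2 + (-2.1*c^2 - 1.92*c + 0.62)/(0.24*c^2 - 1.18*c + 4.5) = (-0.168*c^4 + 1.652*c^3 - 8.466*c^2 - 7.272*c - 0.573)/(0.0576*c^4 - 0.5664*c^3 + 3.5524*c^2 - 10.62*c + 20.25)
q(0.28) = -0.66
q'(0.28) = -0.18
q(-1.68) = -0.46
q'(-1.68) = -0.42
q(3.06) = -9.56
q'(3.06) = -7.06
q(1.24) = -1.44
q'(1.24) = -1.71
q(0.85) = -0.94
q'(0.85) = -0.89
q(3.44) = -12.37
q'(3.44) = -7.62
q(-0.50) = -0.64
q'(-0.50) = 0.03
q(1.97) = -3.45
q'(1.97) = -3.90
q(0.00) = -0.63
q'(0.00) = -0.03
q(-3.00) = 0.54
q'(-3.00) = -1.09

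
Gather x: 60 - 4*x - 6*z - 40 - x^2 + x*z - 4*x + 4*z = -x^2 + x*(z - 8) - 2*z + 20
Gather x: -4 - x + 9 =5 - x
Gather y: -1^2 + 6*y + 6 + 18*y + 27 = 24*y + 32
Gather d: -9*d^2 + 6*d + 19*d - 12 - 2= -9*d^2 + 25*d - 14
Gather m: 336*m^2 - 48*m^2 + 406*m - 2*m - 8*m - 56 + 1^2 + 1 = 288*m^2 + 396*m - 54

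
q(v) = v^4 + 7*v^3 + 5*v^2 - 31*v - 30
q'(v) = 4*v^3 + 21*v^2 + 10*v - 31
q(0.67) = -46.22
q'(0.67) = -13.67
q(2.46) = 64.83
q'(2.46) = 180.23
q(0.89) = -48.07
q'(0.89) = -2.65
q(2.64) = 100.38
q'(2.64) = 215.36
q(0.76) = -47.27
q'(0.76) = -9.51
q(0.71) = -46.73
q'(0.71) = -11.88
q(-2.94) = 1.18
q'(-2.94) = 19.47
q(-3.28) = -5.80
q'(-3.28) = 20.98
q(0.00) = -30.00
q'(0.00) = -31.00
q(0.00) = -30.00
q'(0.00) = -31.00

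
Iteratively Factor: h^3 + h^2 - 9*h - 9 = (h + 1)*(h^2 - 9) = (h - 3)*(h + 1)*(h + 3)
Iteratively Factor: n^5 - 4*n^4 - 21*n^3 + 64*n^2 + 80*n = (n - 4)*(n^4 - 21*n^2 - 20*n) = (n - 4)*(n + 4)*(n^3 - 4*n^2 - 5*n) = (n - 5)*(n - 4)*(n + 4)*(n^2 + n) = (n - 5)*(n - 4)*(n + 1)*(n + 4)*(n)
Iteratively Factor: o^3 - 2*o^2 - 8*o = (o - 4)*(o^2 + 2*o) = (o - 4)*(o + 2)*(o)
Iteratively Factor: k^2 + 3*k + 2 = (k + 2)*(k + 1)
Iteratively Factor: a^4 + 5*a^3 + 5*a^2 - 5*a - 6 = (a - 1)*(a^3 + 6*a^2 + 11*a + 6) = (a - 1)*(a + 1)*(a^2 + 5*a + 6) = (a - 1)*(a + 1)*(a + 2)*(a + 3)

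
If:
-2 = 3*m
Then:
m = -2/3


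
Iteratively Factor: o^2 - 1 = (o + 1)*(o - 1)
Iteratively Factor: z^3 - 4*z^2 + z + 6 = (z - 3)*(z^2 - z - 2) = (z - 3)*(z - 2)*(z + 1)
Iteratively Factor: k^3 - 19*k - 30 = (k + 3)*(k^2 - 3*k - 10) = (k - 5)*(k + 3)*(k + 2)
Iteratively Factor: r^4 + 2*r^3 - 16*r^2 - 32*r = (r + 4)*(r^3 - 2*r^2 - 8*r) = (r + 2)*(r + 4)*(r^2 - 4*r) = r*(r + 2)*(r + 4)*(r - 4)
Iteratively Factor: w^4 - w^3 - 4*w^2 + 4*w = (w + 2)*(w^3 - 3*w^2 + 2*w) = w*(w + 2)*(w^2 - 3*w + 2) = w*(w - 1)*(w + 2)*(w - 2)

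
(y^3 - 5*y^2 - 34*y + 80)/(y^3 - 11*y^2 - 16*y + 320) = (y - 2)/(y - 8)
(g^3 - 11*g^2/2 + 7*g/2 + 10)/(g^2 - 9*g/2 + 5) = (g^2 - 3*g - 4)/(g - 2)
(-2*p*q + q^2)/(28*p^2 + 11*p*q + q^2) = q*(-2*p + q)/(28*p^2 + 11*p*q + q^2)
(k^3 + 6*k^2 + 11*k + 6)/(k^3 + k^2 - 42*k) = (k^3 + 6*k^2 + 11*k + 6)/(k*(k^2 + k - 42))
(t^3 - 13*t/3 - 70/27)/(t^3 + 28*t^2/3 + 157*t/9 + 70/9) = (t - 7/3)/(t + 7)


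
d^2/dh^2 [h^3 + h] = 6*h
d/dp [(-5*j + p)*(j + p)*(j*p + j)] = j*(-5*j^2 - 8*j*p - 4*j + 3*p^2 + 2*p)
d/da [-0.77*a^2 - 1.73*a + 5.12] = -1.54*a - 1.73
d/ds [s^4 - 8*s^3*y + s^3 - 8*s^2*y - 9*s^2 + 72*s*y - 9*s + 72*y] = 4*s^3 - 24*s^2*y + 3*s^2 - 16*s*y - 18*s + 72*y - 9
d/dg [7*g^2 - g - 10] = 14*g - 1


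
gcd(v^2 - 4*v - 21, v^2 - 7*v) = v - 7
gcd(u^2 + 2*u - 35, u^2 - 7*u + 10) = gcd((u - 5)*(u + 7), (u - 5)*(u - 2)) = u - 5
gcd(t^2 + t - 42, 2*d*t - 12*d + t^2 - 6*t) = t - 6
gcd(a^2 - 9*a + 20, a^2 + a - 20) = a - 4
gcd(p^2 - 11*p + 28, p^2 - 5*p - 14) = p - 7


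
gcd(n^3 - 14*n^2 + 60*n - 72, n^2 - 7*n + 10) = n - 2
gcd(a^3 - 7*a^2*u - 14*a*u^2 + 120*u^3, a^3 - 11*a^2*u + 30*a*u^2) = a^2 - 11*a*u + 30*u^2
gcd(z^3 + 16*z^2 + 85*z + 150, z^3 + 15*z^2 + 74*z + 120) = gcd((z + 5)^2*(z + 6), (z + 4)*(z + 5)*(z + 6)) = z^2 + 11*z + 30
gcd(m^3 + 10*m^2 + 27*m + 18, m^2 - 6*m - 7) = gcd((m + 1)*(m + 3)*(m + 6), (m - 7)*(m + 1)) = m + 1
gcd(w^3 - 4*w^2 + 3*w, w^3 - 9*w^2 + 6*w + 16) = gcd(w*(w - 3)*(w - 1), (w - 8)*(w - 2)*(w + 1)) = 1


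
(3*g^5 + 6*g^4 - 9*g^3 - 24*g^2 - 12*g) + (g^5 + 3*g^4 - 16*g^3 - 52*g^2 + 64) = 4*g^5 + 9*g^4 - 25*g^3 - 76*g^2 - 12*g + 64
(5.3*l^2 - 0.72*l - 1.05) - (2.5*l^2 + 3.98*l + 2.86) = 2.8*l^2 - 4.7*l - 3.91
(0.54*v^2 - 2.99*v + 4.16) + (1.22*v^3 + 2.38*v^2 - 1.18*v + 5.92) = 1.22*v^3 + 2.92*v^2 - 4.17*v + 10.08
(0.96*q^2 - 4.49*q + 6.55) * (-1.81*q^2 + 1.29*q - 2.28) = -1.7376*q^4 + 9.3653*q^3 - 19.8364*q^2 + 18.6867*q - 14.934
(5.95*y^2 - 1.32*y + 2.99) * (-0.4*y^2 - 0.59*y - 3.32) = -2.38*y^4 - 2.9825*y^3 - 20.1712*y^2 + 2.6183*y - 9.9268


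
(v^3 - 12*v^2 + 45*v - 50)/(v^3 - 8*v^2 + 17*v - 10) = (v - 5)/(v - 1)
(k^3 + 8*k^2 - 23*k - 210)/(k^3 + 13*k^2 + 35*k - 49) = (k^2 + k - 30)/(k^2 + 6*k - 7)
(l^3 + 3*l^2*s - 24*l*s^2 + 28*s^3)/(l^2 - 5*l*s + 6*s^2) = (-l^2 - 5*l*s + 14*s^2)/(-l + 3*s)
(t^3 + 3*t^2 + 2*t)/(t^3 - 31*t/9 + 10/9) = 9*t*(t + 1)/(9*t^2 - 18*t + 5)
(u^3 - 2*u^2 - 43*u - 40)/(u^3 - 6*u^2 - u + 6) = (u^2 - 3*u - 40)/(u^2 - 7*u + 6)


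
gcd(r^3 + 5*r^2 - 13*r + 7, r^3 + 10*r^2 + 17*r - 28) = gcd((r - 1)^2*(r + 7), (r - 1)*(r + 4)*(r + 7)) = r^2 + 6*r - 7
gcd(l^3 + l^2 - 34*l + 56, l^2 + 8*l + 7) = l + 7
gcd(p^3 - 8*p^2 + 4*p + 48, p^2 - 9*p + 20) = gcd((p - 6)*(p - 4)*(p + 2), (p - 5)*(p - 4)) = p - 4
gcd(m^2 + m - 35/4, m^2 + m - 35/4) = m^2 + m - 35/4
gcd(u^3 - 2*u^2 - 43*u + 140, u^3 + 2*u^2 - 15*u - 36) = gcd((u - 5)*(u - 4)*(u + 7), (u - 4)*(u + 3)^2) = u - 4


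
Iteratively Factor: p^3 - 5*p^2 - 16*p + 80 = (p - 4)*(p^2 - p - 20) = (p - 5)*(p - 4)*(p + 4)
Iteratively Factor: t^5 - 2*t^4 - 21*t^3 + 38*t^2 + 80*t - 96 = (t - 3)*(t^4 + t^3 - 18*t^2 - 16*t + 32) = (t - 3)*(t + 4)*(t^3 - 3*t^2 - 6*t + 8) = (t - 3)*(t - 1)*(t + 4)*(t^2 - 2*t - 8) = (t - 3)*(t - 1)*(t + 2)*(t + 4)*(t - 4)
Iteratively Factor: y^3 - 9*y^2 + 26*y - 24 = (y - 3)*(y^2 - 6*y + 8) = (y - 3)*(y - 2)*(y - 4)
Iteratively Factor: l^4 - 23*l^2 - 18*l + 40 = (l - 1)*(l^3 + l^2 - 22*l - 40) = (l - 1)*(l + 4)*(l^2 - 3*l - 10) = (l - 5)*(l - 1)*(l + 4)*(l + 2)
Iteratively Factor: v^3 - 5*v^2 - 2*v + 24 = (v + 2)*(v^2 - 7*v + 12) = (v - 3)*(v + 2)*(v - 4)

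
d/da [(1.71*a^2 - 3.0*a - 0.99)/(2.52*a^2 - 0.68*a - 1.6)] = (6.3972*a^2 - 0.4824*a + 4.1268)/(6.3504*a^4 - 3.4272*a^3 - 7.6016*a^2 + 2.176*a + 2.56)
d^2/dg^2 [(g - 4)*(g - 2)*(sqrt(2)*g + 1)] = 6*sqrt(2)*g - 12*sqrt(2) + 2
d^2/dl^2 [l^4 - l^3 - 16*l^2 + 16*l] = 12*l^2 - 6*l - 32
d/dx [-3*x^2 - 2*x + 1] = -6*x - 2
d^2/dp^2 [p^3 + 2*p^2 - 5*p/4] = 6*p + 4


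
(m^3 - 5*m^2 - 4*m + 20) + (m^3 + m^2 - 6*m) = 2*m^3 - 4*m^2 - 10*m + 20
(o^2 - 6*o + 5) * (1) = o^2 - 6*o + 5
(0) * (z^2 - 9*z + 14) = 0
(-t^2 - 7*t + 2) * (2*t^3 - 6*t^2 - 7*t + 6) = -2*t^5 - 8*t^4 + 53*t^3 + 31*t^2 - 56*t + 12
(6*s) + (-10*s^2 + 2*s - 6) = -10*s^2 + 8*s - 6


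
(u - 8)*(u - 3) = u^2 - 11*u + 24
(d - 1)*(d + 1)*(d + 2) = d^3 + 2*d^2 - d - 2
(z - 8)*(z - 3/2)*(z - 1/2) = z^3 - 10*z^2 + 67*z/4 - 6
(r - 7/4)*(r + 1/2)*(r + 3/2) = r^3 + r^2/4 - 11*r/4 - 21/16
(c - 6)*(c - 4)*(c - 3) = c^3 - 13*c^2 + 54*c - 72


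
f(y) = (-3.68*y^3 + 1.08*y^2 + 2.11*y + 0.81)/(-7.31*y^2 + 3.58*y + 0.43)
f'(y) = (14.62*y - 3.58)*(-3.68*y^3 + 1.08*y^2 + 2.11*y + 0.81)/(-7.31*y^2 + 3.58*y + 0.43)^2 + (-11.04*y^2 + 2.16*y + 2.11)/(-7.31*y^2 + 3.58*y + 0.43) = (26.9008*y^4 - 26.3488*y^3 + 14.5433*y^2 + 12.771*y - 1.9925)/(53.4361*y^4 - 52.3396*y^3 + 6.5298*y^2 + 3.0788*y + 0.1849)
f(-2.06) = -0.87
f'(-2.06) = 0.52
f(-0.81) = -0.24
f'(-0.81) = 0.43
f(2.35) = 1.14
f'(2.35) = 0.59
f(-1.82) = -0.75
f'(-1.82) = 0.52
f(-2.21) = -0.95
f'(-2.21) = 0.52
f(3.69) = 1.88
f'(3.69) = 0.53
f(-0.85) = -0.26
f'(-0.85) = 0.45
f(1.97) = 0.91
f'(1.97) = 0.65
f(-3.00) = -1.36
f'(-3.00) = 0.51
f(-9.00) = -4.41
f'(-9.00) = 0.51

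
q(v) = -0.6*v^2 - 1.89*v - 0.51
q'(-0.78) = -0.95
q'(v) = -1.2*v - 1.89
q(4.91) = -24.25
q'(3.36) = -5.92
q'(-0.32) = -1.51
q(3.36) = -13.63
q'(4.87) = -7.73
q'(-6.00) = 5.31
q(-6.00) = -10.77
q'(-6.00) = 5.31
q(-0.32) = 0.03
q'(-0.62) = -1.15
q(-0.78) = 0.60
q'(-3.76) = 2.62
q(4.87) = -23.94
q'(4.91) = -7.78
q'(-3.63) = 2.47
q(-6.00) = -10.77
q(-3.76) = -1.89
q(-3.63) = -1.56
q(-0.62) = 0.43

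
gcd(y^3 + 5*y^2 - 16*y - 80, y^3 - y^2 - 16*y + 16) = y^2 - 16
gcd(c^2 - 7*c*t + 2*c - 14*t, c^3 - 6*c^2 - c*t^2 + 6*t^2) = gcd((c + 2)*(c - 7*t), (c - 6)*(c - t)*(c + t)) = 1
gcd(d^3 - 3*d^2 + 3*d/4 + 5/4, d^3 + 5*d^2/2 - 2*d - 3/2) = d^2 - d/2 - 1/2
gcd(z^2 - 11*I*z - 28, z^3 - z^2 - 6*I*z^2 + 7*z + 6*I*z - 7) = z - 7*I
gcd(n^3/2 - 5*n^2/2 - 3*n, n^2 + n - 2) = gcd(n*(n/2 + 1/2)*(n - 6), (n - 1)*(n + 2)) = 1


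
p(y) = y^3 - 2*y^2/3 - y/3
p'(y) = 3*y^2 - 4*y/3 - 1/3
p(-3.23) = -39.58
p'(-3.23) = 35.27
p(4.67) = 85.75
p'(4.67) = 58.87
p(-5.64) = -198.73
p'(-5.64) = 102.62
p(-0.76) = -0.57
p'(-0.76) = 2.41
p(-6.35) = -280.81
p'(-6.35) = 129.10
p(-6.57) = -310.18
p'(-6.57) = 137.92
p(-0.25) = 0.03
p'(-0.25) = 0.19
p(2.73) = 14.47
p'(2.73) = 18.39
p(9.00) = 672.00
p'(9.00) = 230.67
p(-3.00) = -32.00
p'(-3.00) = 30.67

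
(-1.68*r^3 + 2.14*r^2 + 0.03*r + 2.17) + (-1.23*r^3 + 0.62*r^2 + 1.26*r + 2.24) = -2.91*r^3 + 2.76*r^2 + 1.29*r + 4.41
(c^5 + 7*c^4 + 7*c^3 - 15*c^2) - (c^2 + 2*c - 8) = c^5 + 7*c^4 + 7*c^3 - 16*c^2 - 2*c + 8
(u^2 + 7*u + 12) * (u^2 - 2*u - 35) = u^4 + 5*u^3 - 37*u^2 - 269*u - 420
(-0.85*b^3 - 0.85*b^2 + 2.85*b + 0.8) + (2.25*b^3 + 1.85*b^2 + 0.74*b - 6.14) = 1.4*b^3 + 1.0*b^2 + 3.59*b - 5.34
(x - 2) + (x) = 2*x - 2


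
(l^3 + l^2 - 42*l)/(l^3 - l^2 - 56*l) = (l - 6)/(l - 8)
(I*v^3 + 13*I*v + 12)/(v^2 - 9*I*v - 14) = (I*v^3 + 13*I*v + 12)/(v^2 - 9*I*v - 14)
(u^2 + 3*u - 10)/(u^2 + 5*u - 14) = (u + 5)/(u + 7)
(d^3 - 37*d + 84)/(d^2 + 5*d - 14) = (d^2 - 7*d + 12)/(d - 2)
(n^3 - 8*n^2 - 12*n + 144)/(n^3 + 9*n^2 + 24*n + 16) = (n^2 - 12*n + 36)/(n^2 + 5*n + 4)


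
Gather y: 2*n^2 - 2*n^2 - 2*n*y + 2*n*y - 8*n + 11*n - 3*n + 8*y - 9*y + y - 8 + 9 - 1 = 0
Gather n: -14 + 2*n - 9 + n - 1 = 3*n - 24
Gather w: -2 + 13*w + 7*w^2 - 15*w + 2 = 7*w^2 - 2*w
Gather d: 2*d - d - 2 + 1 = d - 1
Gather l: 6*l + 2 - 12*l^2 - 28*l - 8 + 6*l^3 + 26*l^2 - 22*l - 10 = 6*l^3 + 14*l^2 - 44*l - 16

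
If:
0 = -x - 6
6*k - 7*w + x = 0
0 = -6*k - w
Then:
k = 1/8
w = -3/4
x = -6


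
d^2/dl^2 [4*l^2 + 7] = 8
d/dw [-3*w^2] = -6*w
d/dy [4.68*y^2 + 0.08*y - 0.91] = 9.36*y + 0.08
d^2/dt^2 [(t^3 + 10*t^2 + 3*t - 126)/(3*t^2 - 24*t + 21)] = 56*(5*t^3 - 27*t^2 + 111*t - 233)/(3*(t^6 - 24*t^5 + 213*t^4 - 848*t^3 + 1491*t^2 - 1176*t + 343))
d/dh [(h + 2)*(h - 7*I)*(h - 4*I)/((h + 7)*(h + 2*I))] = (h^4 + h^3*(14 + 4*I) + h^2*(64 - 9*I) + h*(420 + 56*I) + 700 - 280*I)/(h^4 + h^3*(14 + 4*I) + h^2*(45 + 56*I) + h*(-56 + 196*I) - 196)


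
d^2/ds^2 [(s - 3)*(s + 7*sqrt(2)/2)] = 2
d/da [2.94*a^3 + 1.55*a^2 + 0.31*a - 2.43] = 8.82*a^2 + 3.1*a + 0.31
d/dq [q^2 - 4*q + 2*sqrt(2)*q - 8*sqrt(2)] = 2*q - 4 + 2*sqrt(2)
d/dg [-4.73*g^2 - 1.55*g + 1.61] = -9.46*g - 1.55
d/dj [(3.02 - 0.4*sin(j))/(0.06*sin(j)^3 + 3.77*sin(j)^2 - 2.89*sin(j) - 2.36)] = (0.048*sin(j)^3 + 0.9644*sin(j)^2 - 22.7708*sin(j) + 9.6718)*cos(j)/(0.0036*sin(j)^6 + 0.4524*sin(j)^5 + 13.8661*sin(j)^4 - 22.0738*sin(j)^3 - 9.4423*sin(j)^2 + 13.6408*sin(j) + 5.5696)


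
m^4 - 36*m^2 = m^2*(m - 6)*(m + 6)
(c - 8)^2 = c^2 - 16*c + 64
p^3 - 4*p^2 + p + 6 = (p - 3)*(p - 2)*(p + 1)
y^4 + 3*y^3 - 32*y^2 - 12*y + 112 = (y - 4)*(y - 2)*(y + 2)*(y + 7)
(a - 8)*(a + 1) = a^2 - 7*a - 8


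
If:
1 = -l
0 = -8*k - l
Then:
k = 1/8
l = -1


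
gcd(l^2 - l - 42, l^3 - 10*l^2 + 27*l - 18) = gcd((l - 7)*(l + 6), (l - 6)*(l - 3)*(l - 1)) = 1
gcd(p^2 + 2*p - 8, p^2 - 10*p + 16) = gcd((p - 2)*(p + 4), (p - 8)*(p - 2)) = p - 2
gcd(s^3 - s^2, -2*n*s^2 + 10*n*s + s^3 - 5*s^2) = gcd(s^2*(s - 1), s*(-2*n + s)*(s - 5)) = s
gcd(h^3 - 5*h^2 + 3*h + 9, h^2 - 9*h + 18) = h - 3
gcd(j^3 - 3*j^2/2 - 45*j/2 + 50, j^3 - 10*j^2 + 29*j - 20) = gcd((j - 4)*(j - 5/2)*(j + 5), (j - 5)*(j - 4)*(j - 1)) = j - 4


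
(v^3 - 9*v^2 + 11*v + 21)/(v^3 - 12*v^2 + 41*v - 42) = (v + 1)/(v - 2)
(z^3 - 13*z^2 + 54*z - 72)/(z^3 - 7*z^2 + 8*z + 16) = (z^2 - 9*z + 18)/(z^2 - 3*z - 4)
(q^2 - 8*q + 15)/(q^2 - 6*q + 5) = (q - 3)/(q - 1)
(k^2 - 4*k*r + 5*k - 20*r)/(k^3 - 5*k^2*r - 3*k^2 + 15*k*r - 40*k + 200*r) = (-k + 4*r)/(-k^2 + 5*k*r + 8*k - 40*r)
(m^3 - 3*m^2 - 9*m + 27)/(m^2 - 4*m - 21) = (m^2 - 6*m + 9)/(m - 7)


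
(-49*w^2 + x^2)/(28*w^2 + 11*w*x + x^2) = (-7*w + x)/(4*w + x)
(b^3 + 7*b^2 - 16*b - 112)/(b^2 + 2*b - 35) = (b^2 - 16)/(b - 5)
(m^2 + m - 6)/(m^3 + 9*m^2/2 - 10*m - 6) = 2*(m + 3)/(2*m^2 + 13*m + 6)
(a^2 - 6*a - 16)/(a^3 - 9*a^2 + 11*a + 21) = (a^2 - 6*a - 16)/(a^3 - 9*a^2 + 11*a + 21)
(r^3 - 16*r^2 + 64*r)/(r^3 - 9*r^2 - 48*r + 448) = r/(r + 7)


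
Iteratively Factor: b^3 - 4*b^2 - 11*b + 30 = (b - 5)*(b^2 + b - 6) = (b - 5)*(b + 3)*(b - 2)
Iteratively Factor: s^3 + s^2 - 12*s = (s - 3)*(s^2 + 4*s) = (s - 3)*(s + 4)*(s)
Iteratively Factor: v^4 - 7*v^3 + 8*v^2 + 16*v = (v + 1)*(v^3 - 8*v^2 + 16*v) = (v - 4)*(v + 1)*(v^2 - 4*v) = v*(v - 4)*(v + 1)*(v - 4)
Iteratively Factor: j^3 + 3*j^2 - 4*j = (j + 4)*(j^2 - j) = j*(j + 4)*(j - 1)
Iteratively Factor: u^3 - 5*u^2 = (u)*(u^2 - 5*u) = u^2*(u - 5)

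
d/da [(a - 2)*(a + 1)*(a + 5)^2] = 4*a^3 + 27*a^2 + 26*a - 45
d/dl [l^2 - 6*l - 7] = 2*l - 6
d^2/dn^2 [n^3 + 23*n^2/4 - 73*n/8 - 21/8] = 6*n + 23/2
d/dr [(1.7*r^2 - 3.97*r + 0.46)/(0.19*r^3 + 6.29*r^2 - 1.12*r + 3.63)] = (-0.323*r^4 + 1.5086*r^3 + 22.8051*r^2 + 6.5552*r - 13.8959)/(0.0361*r^6 + 2.3902*r^5 + 39.1385*r^4 - 12.7102*r^3 + 46.9198*r^2 - 8.1312*r + 13.1769)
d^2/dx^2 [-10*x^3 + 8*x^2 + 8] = 16 - 60*x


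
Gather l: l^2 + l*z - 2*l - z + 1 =l^2 + l*(z - 2) - z + 1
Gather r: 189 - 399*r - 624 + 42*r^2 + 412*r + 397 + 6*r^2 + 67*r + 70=48*r^2 + 80*r + 32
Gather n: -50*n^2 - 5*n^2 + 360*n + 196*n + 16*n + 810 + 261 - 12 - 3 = -55*n^2 + 572*n + 1056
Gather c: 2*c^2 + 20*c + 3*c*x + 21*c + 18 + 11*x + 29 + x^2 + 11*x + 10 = 2*c^2 + c*(3*x + 41) + x^2 + 22*x + 57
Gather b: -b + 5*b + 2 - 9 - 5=4*b - 12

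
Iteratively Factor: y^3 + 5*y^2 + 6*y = (y)*(y^2 + 5*y + 6) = y*(y + 2)*(y + 3)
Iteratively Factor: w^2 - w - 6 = (w + 2)*(w - 3)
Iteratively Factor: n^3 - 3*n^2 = (n)*(n^2 - 3*n) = n^2*(n - 3)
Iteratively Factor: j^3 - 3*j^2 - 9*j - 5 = (j + 1)*(j^2 - 4*j - 5) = (j - 5)*(j + 1)*(j + 1)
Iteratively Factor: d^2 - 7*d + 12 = (d - 3)*(d - 4)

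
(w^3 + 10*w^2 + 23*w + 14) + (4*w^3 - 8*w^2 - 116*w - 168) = 5*w^3 + 2*w^2 - 93*w - 154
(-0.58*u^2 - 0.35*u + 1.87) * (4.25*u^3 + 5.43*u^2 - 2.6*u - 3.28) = -2.465*u^5 - 4.6369*u^4 + 7.555*u^3 + 12.9665*u^2 - 3.714*u - 6.1336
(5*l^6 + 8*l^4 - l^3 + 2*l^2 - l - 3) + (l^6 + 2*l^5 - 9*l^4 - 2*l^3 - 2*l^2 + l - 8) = 6*l^6 + 2*l^5 - l^4 - 3*l^3 - 11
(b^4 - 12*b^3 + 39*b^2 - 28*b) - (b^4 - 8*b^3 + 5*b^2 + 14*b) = -4*b^3 + 34*b^2 - 42*b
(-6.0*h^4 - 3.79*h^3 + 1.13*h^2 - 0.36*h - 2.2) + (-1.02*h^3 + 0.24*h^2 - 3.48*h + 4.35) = -6.0*h^4 - 4.81*h^3 + 1.37*h^2 - 3.84*h + 2.15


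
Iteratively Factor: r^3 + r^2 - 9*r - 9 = (r + 1)*(r^2 - 9) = (r - 3)*(r + 1)*(r + 3)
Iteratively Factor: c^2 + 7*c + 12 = (c + 4)*(c + 3)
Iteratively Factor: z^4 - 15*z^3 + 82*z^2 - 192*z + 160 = (z - 5)*(z^3 - 10*z^2 + 32*z - 32) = (z - 5)*(z - 4)*(z^2 - 6*z + 8) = (z - 5)*(z - 4)^2*(z - 2)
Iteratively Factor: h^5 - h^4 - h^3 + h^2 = (h)*(h^4 - h^3 - h^2 + h) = h*(h + 1)*(h^3 - 2*h^2 + h) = h*(h - 1)*(h + 1)*(h^2 - h) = h^2*(h - 1)*(h + 1)*(h - 1)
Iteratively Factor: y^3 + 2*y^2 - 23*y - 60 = (y - 5)*(y^2 + 7*y + 12) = (y - 5)*(y + 3)*(y + 4)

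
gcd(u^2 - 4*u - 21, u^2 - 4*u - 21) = u^2 - 4*u - 21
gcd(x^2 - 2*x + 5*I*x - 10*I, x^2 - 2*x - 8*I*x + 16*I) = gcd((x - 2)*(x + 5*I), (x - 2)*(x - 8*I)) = x - 2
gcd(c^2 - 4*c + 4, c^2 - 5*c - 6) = 1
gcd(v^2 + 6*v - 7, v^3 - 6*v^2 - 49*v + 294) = v + 7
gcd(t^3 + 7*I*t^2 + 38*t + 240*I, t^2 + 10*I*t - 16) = t + 8*I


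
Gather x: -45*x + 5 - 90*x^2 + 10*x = -90*x^2 - 35*x + 5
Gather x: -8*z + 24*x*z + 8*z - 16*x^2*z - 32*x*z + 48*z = -16*x^2*z - 8*x*z + 48*z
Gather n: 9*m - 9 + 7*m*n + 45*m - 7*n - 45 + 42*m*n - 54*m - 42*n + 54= n*(49*m - 49)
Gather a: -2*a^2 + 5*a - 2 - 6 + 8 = -2*a^2 + 5*a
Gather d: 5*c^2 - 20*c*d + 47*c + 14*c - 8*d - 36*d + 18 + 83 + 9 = 5*c^2 + 61*c + d*(-20*c - 44) + 110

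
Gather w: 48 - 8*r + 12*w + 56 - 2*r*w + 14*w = -8*r + w*(26 - 2*r) + 104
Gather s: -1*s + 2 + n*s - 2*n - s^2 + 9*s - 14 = -2*n - s^2 + s*(n + 8) - 12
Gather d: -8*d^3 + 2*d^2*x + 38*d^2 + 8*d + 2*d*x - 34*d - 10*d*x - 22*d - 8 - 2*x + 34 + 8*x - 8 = -8*d^3 + d^2*(2*x + 38) + d*(-8*x - 48) + 6*x + 18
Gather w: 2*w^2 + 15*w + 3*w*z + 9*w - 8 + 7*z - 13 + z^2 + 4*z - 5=2*w^2 + w*(3*z + 24) + z^2 + 11*z - 26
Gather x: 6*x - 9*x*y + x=x*(7 - 9*y)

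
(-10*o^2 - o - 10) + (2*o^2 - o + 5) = -8*o^2 - 2*o - 5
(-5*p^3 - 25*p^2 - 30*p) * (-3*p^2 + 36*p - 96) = 15*p^5 - 105*p^4 - 330*p^3 + 1320*p^2 + 2880*p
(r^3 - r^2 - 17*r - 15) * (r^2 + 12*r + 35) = r^5 + 11*r^4 + 6*r^3 - 254*r^2 - 775*r - 525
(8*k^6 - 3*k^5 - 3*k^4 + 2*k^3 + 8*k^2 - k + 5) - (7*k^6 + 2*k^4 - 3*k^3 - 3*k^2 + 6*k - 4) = k^6 - 3*k^5 - 5*k^4 + 5*k^3 + 11*k^2 - 7*k + 9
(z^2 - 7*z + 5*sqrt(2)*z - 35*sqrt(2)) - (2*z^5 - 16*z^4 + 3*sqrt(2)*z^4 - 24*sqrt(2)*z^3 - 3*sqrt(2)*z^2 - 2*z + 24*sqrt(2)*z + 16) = -2*z^5 - 3*sqrt(2)*z^4 + 16*z^4 + 24*sqrt(2)*z^3 + z^2 + 3*sqrt(2)*z^2 - 19*sqrt(2)*z - 5*z - 35*sqrt(2) - 16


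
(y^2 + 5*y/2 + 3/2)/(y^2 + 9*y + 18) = (2*y^2 + 5*y + 3)/(2*(y^2 + 9*y + 18))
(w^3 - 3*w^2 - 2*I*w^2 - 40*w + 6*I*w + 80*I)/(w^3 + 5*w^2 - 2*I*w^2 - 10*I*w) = (w - 8)/w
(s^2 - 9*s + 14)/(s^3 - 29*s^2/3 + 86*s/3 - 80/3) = 3*(s - 7)/(3*s^2 - 23*s + 40)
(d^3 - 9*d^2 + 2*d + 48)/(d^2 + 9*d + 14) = (d^2 - 11*d + 24)/(d + 7)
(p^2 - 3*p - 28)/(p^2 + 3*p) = (p^2 - 3*p - 28)/(p*(p + 3))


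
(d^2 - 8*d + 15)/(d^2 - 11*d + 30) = (d - 3)/(d - 6)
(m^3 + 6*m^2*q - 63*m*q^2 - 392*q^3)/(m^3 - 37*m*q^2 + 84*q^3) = (m^2 - m*q - 56*q^2)/(m^2 - 7*m*q + 12*q^2)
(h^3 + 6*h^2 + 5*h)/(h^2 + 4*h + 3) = h*(h + 5)/(h + 3)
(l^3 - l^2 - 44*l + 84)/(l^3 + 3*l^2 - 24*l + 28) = (l - 6)/(l - 2)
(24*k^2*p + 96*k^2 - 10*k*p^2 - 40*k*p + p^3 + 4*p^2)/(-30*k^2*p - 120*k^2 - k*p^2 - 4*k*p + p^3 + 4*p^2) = (-4*k + p)/(5*k + p)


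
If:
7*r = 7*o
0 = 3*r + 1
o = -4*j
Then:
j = 1/12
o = -1/3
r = -1/3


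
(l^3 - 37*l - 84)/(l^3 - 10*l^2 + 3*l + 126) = (l + 4)/(l - 6)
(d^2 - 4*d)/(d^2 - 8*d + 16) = d/(d - 4)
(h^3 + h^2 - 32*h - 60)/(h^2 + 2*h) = h - 1 - 30/h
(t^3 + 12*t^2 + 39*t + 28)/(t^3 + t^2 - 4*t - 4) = (t^2 + 11*t + 28)/(t^2 - 4)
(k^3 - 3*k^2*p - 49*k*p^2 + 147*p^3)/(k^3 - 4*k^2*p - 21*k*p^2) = (k^2 + 4*k*p - 21*p^2)/(k*(k + 3*p))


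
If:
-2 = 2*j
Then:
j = -1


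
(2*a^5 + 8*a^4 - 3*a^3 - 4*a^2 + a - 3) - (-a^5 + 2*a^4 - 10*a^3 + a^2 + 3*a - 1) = 3*a^5 + 6*a^4 + 7*a^3 - 5*a^2 - 2*a - 2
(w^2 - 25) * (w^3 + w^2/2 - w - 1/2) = w^5 + w^4/2 - 26*w^3 - 13*w^2 + 25*w + 25/2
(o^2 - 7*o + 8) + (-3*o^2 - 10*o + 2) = -2*o^2 - 17*o + 10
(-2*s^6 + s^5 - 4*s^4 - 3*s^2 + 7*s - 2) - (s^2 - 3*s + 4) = -2*s^6 + s^5 - 4*s^4 - 4*s^2 + 10*s - 6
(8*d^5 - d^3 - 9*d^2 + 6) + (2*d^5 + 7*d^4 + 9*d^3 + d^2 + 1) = 10*d^5 + 7*d^4 + 8*d^3 - 8*d^2 + 7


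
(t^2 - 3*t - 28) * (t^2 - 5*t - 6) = t^4 - 8*t^3 - 19*t^2 + 158*t + 168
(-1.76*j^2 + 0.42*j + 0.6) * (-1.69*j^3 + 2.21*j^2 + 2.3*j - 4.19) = 2.9744*j^5 - 4.5994*j^4 - 4.1338*j^3 + 9.6664*j^2 - 0.3798*j - 2.514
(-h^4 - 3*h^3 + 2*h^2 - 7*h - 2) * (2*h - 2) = -2*h^5 - 4*h^4 + 10*h^3 - 18*h^2 + 10*h + 4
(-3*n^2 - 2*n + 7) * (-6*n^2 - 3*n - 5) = 18*n^4 + 21*n^3 - 21*n^2 - 11*n - 35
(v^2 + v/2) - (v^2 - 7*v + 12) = 15*v/2 - 12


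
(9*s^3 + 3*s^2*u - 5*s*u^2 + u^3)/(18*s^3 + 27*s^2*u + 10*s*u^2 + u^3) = (9*s^2 - 6*s*u + u^2)/(18*s^2 + 9*s*u + u^2)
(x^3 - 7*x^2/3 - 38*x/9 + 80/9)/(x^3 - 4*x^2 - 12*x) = (9*x^2 - 39*x + 40)/(9*x*(x - 6))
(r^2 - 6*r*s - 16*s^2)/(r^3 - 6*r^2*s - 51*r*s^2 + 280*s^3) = (r + 2*s)/(r^2 + 2*r*s - 35*s^2)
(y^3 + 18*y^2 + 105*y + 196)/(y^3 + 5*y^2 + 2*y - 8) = (y^2 + 14*y + 49)/(y^2 + y - 2)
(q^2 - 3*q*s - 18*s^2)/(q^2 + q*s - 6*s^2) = (q - 6*s)/(q - 2*s)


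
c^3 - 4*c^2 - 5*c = c*(c - 5)*(c + 1)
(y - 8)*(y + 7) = y^2 - y - 56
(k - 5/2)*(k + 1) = k^2 - 3*k/2 - 5/2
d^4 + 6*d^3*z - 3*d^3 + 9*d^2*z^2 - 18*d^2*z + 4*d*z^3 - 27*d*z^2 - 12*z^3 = (d - 3)*(d + z)^2*(d + 4*z)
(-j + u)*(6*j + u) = -6*j^2 + 5*j*u + u^2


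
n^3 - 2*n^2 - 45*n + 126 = (n - 6)*(n - 3)*(n + 7)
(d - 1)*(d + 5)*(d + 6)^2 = d^4 + 16*d^3 + 79*d^2 + 84*d - 180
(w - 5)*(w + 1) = w^2 - 4*w - 5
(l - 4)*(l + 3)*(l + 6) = l^3 + 5*l^2 - 18*l - 72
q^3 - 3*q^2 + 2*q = q*(q - 2)*(q - 1)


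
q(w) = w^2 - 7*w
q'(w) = 2*w - 7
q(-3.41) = 35.50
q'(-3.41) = -13.82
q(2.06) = -10.18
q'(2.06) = -2.88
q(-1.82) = 16.05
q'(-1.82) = -10.64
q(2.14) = -10.40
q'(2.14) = -2.72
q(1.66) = -8.86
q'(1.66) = -3.68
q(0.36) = -2.39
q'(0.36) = -6.28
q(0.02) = -0.14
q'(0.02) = -6.96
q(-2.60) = 24.96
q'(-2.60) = -12.20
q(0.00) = 0.00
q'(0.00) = -7.00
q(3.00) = -12.00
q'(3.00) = -1.00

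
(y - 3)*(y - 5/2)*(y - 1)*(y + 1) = y^4 - 11*y^3/2 + 13*y^2/2 + 11*y/2 - 15/2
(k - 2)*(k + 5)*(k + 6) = k^3 + 9*k^2 + 8*k - 60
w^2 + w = w*(w + 1)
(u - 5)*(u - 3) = u^2 - 8*u + 15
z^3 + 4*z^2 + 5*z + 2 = (z + 1)^2*(z + 2)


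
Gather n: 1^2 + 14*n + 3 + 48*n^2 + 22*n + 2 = 48*n^2 + 36*n + 6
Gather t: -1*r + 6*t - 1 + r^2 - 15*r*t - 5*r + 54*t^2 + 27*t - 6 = r^2 - 6*r + 54*t^2 + t*(33 - 15*r) - 7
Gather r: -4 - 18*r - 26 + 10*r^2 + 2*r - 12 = 10*r^2 - 16*r - 42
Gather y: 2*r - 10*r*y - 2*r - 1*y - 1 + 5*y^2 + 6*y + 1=5*y^2 + y*(5 - 10*r)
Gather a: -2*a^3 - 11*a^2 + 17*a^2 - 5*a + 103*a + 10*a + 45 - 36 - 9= -2*a^3 + 6*a^2 + 108*a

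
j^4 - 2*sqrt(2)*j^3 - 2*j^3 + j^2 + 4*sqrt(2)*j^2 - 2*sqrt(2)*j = j*(j - 1)^2*(j - 2*sqrt(2))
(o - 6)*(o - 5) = o^2 - 11*o + 30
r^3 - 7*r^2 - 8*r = r*(r - 8)*(r + 1)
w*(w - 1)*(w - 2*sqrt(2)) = w^3 - 2*sqrt(2)*w^2 - w^2 + 2*sqrt(2)*w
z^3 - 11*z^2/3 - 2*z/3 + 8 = (z - 3)*(z - 2)*(z + 4/3)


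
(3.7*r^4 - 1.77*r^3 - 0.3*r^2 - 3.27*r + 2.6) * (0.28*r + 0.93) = 1.036*r^5 + 2.9454*r^4 - 1.7301*r^3 - 1.1946*r^2 - 2.3131*r + 2.418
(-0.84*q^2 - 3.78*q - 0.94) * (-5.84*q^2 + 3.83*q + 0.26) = 4.9056*q^4 + 18.858*q^3 - 9.2062*q^2 - 4.583*q - 0.2444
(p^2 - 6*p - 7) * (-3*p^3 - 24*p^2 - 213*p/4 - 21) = -3*p^5 - 6*p^4 + 447*p^3/4 + 933*p^2/2 + 1995*p/4 + 147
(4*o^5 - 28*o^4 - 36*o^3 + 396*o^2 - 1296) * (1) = 4*o^5 - 28*o^4 - 36*o^3 + 396*o^2 - 1296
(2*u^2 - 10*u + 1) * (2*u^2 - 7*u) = 4*u^4 - 34*u^3 + 72*u^2 - 7*u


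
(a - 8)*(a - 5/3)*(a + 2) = a^3 - 23*a^2/3 - 6*a + 80/3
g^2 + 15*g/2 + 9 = (g + 3/2)*(g + 6)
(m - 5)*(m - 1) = m^2 - 6*m + 5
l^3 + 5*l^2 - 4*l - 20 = (l - 2)*(l + 2)*(l + 5)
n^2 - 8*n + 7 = (n - 7)*(n - 1)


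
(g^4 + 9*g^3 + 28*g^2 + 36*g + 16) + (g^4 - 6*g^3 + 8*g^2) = 2*g^4 + 3*g^3 + 36*g^2 + 36*g + 16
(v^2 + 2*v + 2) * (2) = 2*v^2 + 4*v + 4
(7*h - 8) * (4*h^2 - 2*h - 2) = 28*h^3 - 46*h^2 + 2*h + 16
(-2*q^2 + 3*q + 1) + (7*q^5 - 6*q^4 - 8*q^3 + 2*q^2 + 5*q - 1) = 7*q^5 - 6*q^4 - 8*q^3 + 8*q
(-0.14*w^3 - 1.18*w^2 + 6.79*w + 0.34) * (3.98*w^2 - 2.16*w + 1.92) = -0.5572*w^5 - 4.394*w^4 + 29.3042*w^3 - 15.5788*w^2 + 12.3024*w + 0.6528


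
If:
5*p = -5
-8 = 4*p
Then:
No Solution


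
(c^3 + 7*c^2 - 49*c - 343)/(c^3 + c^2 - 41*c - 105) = (c^2 + 14*c + 49)/(c^2 + 8*c + 15)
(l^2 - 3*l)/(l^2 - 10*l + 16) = l*(l - 3)/(l^2 - 10*l + 16)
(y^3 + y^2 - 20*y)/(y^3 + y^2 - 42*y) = (y^2 + y - 20)/(y^2 + y - 42)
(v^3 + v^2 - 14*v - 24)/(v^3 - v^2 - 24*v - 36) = (v - 4)/(v - 6)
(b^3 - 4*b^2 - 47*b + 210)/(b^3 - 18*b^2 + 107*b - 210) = (b + 7)/(b - 7)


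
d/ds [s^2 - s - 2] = 2*s - 1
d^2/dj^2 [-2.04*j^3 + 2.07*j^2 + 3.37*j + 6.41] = 4.14 - 12.24*j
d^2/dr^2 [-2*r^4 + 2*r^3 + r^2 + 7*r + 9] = -24*r^2 + 12*r + 2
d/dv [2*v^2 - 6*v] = 4*v - 6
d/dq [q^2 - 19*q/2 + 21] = 2*q - 19/2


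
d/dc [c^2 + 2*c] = 2*c + 2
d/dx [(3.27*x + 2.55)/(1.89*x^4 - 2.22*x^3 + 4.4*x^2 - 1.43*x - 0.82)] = (-18.5409*x^4 - 4.7592*x^3 + 2.595*x^2 - 22.44*x + 0.9651)/(3.5721*x^8 - 8.3916*x^7 + 21.5604*x^6 - 24.9414*x^5 + 22.6096*x^4 - 8.9432*x^3 - 5.1711*x^2 + 2.3452*x + 0.6724)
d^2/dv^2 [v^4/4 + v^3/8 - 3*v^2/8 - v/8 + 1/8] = 3*v^2 + 3*v/4 - 3/4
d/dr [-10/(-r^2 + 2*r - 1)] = 20*(1 - r)/(r^2 - 2*r + 1)^2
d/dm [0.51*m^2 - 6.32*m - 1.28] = 1.02*m - 6.32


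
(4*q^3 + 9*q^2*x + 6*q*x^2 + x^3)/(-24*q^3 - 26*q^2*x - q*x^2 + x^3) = (q + x)/(-6*q + x)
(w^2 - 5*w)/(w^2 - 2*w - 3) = w*(5 - w)/(-w^2 + 2*w + 3)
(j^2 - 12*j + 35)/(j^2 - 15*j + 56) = (j - 5)/(j - 8)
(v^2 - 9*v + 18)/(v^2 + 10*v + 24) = (v^2 - 9*v + 18)/(v^2 + 10*v + 24)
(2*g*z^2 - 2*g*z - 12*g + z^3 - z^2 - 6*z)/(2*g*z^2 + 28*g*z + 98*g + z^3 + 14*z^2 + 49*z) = (z^2 - z - 6)/(z^2 + 14*z + 49)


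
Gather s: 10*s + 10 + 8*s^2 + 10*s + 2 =8*s^2 + 20*s + 12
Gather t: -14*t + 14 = 14 - 14*t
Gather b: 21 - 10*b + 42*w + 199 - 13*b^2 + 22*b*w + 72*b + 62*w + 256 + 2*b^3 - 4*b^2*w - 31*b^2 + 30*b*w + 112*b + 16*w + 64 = 2*b^3 + b^2*(-4*w - 44) + b*(52*w + 174) + 120*w + 540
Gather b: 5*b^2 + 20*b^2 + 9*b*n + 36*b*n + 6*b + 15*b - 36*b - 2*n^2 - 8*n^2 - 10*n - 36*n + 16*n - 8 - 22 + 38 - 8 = 25*b^2 + b*(45*n - 15) - 10*n^2 - 30*n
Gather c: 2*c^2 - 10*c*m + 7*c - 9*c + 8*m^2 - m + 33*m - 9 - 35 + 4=2*c^2 + c*(-10*m - 2) + 8*m^2 + 32*m - 40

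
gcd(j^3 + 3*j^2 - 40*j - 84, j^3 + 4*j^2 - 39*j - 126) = j^2 + j - 42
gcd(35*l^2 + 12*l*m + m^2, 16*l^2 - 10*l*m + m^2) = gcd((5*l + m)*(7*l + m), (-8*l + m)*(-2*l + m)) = 1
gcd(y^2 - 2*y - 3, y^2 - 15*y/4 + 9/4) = y - 3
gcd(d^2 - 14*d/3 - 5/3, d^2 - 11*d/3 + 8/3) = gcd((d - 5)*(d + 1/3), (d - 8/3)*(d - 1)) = 1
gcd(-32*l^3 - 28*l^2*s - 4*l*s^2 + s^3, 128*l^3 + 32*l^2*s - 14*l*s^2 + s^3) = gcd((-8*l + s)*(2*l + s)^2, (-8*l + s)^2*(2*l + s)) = -16*l^2 - 6*l*s + s^2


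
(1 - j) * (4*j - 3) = -4*j^2 + 7*j - 3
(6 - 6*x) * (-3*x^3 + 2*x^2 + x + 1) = 18*x^4 - 30*x^3 + 6*x^2 + 6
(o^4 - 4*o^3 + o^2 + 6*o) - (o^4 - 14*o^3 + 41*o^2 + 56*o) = 10*o^3 - 40*o^2 - 50*o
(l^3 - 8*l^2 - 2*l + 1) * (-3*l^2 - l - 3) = -3*l^5 + 23*l^4 + 11*l^3 + 23*l^2 + 5*l - 3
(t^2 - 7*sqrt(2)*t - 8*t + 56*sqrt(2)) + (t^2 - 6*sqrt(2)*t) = 2*t^2 - 13*sqrt(2)*t - 8*t + 56*sqrt(2)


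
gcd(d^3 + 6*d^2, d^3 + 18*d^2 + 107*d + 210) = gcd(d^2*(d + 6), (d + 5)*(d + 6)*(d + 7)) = d + 6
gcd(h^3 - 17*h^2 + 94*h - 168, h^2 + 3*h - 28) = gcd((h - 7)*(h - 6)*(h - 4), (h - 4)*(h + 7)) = h - 4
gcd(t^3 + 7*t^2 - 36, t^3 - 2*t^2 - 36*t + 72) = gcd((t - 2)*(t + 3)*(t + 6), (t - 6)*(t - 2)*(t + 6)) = t^2 + 4*t - 12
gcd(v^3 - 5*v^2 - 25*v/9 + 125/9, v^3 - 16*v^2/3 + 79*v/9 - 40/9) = v - 5/3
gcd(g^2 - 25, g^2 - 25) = g^2 - 25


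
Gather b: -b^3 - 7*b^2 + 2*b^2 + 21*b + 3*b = -b^3 - 5*b^2 + 24*b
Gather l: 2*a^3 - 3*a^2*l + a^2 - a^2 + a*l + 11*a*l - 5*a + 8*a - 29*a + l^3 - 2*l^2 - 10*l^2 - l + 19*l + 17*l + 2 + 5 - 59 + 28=2*a^3 - 26*a + l^3 - 12*l^2 + l*(-3*a^2 + 12*a + 35) - 24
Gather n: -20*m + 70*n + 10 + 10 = -20*m + 70*n + 20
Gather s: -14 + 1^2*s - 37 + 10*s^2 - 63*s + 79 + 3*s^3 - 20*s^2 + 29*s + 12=3*s^3 - 10*s^2 - 33*s + 40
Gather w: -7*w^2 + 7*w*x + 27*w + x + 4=-7*w^2 + w*(7*x + 27) + x + 4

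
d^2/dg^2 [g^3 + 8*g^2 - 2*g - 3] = 6*g + 16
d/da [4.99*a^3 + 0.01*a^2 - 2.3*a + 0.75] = 14.97*a^2 + 0.02*a - 2.3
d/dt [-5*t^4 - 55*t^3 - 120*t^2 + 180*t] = -20*t^3 - 165*t^2 - 240*t + 180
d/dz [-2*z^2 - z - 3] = -4*z - 1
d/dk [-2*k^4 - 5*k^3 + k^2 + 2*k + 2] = -8*k^3 - 15*k^2 + 2*k + 2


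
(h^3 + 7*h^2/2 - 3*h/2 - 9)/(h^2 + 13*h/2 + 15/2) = (2*h^3 + 7*h^2 - 3*h - 18)/(2*h^2 + 13*h + 15)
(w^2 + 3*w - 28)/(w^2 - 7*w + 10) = (w^2 + 3*w - 28)/(w^2 - 7*w + 10)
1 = 1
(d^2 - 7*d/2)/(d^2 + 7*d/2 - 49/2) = d/(d + 7)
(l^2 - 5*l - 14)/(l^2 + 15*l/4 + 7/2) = 4*(l - 7)/(4*l + 7)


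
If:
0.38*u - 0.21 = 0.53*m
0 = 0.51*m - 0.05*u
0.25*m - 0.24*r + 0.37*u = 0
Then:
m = 0.06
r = 1.05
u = 0.64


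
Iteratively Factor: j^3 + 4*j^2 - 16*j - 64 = (j + 4)*(j^2 - 16) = (j + 4)^2*(j - 4)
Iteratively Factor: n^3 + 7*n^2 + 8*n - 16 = (n - 1)*(n^2 + 8*n + 16) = (n - 1)*(n + 4)*(n + 4)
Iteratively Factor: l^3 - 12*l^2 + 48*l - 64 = (l - 4)*(l^2 - 8*l + 16) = (l - 4)^2*(l - 4)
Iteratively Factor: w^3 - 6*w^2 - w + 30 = (w - 3)*(w^2 - 3*w - 10) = (w - 3)*(w + 2)*(w - 5)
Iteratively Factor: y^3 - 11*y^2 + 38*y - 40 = (y - 4)*(y^2 - 7*y + 10) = (y - 5)*(y - 4)*(y - 2)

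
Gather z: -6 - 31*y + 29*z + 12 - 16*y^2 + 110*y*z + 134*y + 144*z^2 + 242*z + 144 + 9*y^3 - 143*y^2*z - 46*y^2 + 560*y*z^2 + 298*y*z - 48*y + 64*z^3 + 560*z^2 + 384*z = 9*y^3 - 62*y^2 + 55*y + 64*z^3 + z^2*(560*y + 704) + z*(-143*y^2 + 408*y + 655) + 150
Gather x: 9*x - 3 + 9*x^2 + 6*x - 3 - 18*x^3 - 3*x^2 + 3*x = -18*x^3 + 6*x^2 + 18*x - 6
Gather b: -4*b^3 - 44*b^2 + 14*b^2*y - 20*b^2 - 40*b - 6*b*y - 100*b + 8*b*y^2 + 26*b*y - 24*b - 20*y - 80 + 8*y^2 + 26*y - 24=-4*b^3 + b^2*(14*y - 64) + b*(8*y^2 + 20*y - 164) + 8*y^2 + 6*y - 104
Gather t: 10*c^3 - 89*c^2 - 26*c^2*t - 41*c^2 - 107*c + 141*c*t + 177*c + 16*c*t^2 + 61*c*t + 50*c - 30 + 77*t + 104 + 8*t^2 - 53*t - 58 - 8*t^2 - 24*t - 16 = 10*c^3 - 130*c^2 + 16*c*t^2 + 120*c + t*(-26*c^2 + 202*c)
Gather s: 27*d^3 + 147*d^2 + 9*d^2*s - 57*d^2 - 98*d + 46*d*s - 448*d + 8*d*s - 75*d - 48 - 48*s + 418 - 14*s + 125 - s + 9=27*d^3 + 90*d^2 - 621*d + s*(9*d^2 + 54*d - 63) + 504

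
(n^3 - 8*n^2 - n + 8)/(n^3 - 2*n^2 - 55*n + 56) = (n + 1)/(n + 7)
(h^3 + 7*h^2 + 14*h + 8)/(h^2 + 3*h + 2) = h + 4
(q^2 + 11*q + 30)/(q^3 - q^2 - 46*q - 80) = (q + 6)/(q^2 - 6*q - 16)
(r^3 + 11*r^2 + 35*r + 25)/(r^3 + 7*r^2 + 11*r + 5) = (r + 5)/(r + 1)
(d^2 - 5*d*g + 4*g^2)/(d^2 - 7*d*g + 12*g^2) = (d - g)/(d - 3*g)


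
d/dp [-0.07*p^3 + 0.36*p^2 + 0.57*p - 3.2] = -0.21*p^2 + 0.72*p + 0.57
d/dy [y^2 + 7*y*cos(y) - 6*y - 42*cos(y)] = -7*y*sin(y) + 2*y + 42*sin(y) + 7*cos(y) - 6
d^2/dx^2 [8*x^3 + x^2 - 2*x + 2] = 48*x + 2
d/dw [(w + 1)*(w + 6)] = 2*w + 7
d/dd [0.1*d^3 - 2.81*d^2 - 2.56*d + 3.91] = 0.3*d^2 - 5.62*d - 2.56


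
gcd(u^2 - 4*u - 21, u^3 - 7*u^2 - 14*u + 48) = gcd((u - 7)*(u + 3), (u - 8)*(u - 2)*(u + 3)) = u + 3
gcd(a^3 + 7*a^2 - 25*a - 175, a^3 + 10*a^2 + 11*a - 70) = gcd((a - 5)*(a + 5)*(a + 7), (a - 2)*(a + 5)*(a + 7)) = a^2 + 12*a + 35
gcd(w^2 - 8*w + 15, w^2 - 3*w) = w - 3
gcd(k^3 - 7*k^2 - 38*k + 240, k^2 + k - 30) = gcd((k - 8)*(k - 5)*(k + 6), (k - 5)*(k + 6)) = k^2 + k - 30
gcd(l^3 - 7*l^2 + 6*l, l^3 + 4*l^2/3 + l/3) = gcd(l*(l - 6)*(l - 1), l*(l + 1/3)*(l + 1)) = l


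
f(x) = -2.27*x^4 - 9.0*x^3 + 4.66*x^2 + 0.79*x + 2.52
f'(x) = -9.08*x^3 - 27.0*x^2 + 9.32*x + 0.79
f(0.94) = -1.87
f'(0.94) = -21.85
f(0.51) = 2.79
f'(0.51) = -2.68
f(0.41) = 2.94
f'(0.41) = -0.55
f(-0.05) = 2.49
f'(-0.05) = 0.26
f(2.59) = -222.69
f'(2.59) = -313.95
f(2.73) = -269.80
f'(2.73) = -359.74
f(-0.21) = 2.64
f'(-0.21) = -2.27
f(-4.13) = 52.32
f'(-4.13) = 141.40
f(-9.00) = -7959.60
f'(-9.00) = 4349.23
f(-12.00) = -30854.64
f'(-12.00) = 11691.19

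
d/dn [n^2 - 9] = 2*n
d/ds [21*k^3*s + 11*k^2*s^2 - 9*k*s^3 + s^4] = 21*k^3 + 22*k^2*s - 27*k*s^2 + 4*s^3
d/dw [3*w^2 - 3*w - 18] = 6*w - 3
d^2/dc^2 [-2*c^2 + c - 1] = -4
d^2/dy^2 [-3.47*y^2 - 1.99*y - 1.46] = -6.94000000000000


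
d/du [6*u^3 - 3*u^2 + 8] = 6*u*(3*u - 1)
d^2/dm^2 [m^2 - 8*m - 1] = 2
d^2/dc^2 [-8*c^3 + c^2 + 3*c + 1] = 2 - 48*c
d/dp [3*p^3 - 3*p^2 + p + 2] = 9*p^2 - 6*p + 1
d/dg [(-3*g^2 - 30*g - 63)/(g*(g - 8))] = 18*(3*g^2 + 7*g - 28)/(g^2*(g^2 - 16*g + 64))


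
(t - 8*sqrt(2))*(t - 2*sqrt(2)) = t^2 - 10*sqrt(2)*t + 32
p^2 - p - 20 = (p - 5)*(p + 4)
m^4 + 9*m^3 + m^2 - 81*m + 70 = (m - 2)*(m - 1)*(m + 5)*(m + 7)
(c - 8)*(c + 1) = c^2 - 7*c - 8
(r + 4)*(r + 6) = r^2 + 10*r + 24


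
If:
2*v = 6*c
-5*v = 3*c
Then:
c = 0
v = 0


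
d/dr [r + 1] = 1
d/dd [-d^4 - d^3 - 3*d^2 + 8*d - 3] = -4*d^3 - 3*d^2 - 6*d + 8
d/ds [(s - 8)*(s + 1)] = 2*s - 7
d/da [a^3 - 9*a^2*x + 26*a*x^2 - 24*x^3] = 3*a^2 - 18*a*x + 26*x^2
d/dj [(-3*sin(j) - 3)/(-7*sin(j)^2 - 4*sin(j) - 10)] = 3*(-7*sin(j)^2 - 14*sin(j) + 6)*cos(j)/(7*sin(j)^2 + 4*sin(j) + 10)^2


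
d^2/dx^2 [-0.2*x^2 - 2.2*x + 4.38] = -0.400000000000000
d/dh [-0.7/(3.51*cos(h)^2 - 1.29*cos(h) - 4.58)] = (0.903 - 4.914*cos(h))*sin(h)/(-3.51*cos(h)^2 + 1.29*cos(h) + 4.58)^2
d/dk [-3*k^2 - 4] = -6*k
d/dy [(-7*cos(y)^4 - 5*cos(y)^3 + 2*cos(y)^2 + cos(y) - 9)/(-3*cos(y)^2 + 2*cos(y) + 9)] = (-42*cos(y)^5 + 27*cos(y)^4 + 272*cos(y)^3 + 128*cos(y)^2 + 18*cos(y) - 27)*sin(y)/(3*sin(y)^2 + 2*cos(y) + 6)^2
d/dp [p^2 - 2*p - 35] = 2*p - 2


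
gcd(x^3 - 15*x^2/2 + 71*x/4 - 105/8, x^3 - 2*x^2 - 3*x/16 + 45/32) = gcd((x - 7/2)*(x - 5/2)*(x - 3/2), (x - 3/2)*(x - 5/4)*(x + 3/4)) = x - 3/2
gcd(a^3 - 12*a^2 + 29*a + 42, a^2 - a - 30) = a - 6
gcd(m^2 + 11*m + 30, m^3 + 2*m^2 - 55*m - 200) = m + 5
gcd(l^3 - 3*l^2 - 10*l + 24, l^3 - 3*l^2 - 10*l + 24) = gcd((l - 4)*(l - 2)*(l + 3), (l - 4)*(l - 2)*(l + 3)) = l^3 - 3*l^2 - 10*l + 24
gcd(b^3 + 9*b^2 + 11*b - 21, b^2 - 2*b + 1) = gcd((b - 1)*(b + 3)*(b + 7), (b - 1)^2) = b - 1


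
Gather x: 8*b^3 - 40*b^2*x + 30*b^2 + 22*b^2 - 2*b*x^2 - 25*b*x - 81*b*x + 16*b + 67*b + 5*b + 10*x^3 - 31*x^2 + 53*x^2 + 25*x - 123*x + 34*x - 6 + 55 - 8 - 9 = 8*b^3 + 52*b^2 + 88*b + 10*x^3 + x^2*(22 - 2*b) + x*(-40*b^2 - 106*b - 64) + 32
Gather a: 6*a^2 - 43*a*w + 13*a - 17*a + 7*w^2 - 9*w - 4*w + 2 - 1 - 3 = 6*a^2 + a*(-43*w - 4) + 7*w^2 - 13*w - 2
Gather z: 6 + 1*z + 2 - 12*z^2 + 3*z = -12*z^2 + 4*z + 8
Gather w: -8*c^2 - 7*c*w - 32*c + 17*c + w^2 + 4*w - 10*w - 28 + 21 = -8*c^2 - 15*c + w^2 + w*(-7*c - 6) - 7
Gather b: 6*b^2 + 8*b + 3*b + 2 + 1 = 6*b^2 + 11*b + 3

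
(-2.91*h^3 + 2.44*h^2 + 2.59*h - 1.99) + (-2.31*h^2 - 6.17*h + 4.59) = -2.91*h^3 + 0.13*h^2 - 3.58*h + 2.6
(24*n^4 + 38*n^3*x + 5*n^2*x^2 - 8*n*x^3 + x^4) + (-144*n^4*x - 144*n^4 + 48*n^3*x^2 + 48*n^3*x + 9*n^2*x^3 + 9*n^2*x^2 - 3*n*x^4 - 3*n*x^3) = -144*n^4*x - 120*n^4 + 48*n^3*x^2 + 86*n^3*x + 9*n^2*x^3 + 14*n^2*x^2 - 3*n*x^4 - 11*n*x^3 + x^4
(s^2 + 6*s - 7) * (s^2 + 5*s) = s^4 + 11*s^3 + 23*s^2 - 35*s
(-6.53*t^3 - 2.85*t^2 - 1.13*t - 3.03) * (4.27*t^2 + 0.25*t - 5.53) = -27.8831*t^5 - 13.802*t^4 + 30.5733*t^3 + 2.5399*t^2 + 5.4914*t + 16.7559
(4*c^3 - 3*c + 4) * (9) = 36*c^3 - 27*c + 36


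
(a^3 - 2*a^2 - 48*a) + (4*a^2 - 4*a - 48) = a^3 + 2*a^2 - 52*a - 48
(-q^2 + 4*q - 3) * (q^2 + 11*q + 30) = -q^4 - 7*q^3 + 11*q^2 + 87*q - 90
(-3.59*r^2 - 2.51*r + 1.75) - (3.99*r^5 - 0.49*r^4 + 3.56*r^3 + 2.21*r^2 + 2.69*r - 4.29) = -3.99*r^5 + 0.49*r^4 - 3.56*r^3 - 5.8*r^2 - 5.2*r + 6.04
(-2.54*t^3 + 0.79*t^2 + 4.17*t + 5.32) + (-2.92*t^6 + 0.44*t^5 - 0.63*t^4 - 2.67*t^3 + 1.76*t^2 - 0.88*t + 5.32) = -2.92*t^6 + 0.44*t^5 - 0.63*t^4 - 5.21*t^3 + 2.55*t^2 + 3.29*t + 10.64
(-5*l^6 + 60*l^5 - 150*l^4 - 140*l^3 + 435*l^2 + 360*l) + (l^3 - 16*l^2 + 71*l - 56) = -5*l^6 + 60*l^5 - 150*l^4 - 139*l^3 + 419*l^2 + 431*l - 56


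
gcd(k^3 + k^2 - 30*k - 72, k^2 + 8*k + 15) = k + 3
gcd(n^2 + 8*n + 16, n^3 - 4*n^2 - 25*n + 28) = n + 4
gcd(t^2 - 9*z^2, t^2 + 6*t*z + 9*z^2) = t + 3*z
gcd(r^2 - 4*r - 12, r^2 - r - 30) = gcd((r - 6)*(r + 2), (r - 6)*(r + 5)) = r - 6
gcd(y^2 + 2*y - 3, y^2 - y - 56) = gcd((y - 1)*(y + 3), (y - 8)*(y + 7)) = 1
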